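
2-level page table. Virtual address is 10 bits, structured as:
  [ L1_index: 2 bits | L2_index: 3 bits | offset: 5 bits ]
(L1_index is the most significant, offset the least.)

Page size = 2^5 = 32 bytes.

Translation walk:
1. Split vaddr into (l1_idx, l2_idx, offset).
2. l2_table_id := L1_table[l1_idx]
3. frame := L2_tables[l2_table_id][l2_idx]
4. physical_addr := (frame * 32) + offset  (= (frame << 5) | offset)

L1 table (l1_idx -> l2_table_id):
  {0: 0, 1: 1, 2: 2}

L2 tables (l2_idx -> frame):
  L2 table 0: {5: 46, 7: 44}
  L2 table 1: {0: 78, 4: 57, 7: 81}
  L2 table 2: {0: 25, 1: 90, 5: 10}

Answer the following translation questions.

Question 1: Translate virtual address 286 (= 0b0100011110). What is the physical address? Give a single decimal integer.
Answer: 2526

Derivation:
vaddr = 286 = 0b0100011110
Split: l1_idx=1, l2_idx=0, offset=30
L1[1] = 1
L2[1][0] = 78
paddr = 78 * 32 + 30 = 2526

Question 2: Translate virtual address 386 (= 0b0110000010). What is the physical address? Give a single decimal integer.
vaddr = 386 = 0b0110000010
Split: l1_idx=1, l2_idx=4, offset=2
L1[1] = 1
L2[1][4] = 57
paddr = 57 * 32 + 2 = 1826

Answer: 1826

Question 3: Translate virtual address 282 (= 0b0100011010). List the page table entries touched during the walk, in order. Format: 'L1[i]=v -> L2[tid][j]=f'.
vaddr = 282 = 0b0100011010
Split: l1_idx=1, l2_idx=0, offset=26

Answer: L1[1]=1 -> L2[1][0]=78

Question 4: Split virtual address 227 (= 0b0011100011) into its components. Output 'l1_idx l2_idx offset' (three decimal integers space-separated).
Answer: 0 7 3

Derivation:
vaddr = 227 = 0b0011100011
  top 2 bits -> l1_idx = 0
  next 3 bits -> l2_idx = 7
  bottom 5 bits -> offset = 3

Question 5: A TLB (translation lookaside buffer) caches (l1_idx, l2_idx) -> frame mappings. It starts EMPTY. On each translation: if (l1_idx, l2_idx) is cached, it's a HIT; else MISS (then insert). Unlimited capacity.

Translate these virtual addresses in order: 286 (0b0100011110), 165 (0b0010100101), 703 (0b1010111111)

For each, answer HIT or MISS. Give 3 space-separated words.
vaddr=286: (1,0) not in TLB -> MISS, insert
vaddr=165: (0,5) not in TLB -> MISS, insert
vaddr=703: (2,5) not in TLB -> MISS, insert

Answer: MISS MISS MISS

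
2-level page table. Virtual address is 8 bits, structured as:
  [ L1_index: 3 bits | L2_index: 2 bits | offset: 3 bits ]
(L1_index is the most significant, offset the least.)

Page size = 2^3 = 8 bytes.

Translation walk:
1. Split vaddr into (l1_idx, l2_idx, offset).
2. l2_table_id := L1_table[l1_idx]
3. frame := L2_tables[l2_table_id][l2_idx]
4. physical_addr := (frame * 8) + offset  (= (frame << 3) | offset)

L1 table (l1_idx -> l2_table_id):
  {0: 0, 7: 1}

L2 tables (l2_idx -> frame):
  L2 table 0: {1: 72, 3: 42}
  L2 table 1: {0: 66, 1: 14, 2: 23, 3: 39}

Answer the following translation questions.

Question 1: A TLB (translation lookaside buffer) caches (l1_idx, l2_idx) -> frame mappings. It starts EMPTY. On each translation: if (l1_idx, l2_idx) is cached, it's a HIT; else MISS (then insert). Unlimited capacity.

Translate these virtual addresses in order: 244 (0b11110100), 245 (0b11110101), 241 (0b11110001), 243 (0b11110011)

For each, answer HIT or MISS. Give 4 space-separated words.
vaddr=244: (7,2) not in TLB -> MISS, insert
vaddr=245: (7,2) in TLB -> HIT
vaddr=241: (7,2) in TLB -> HIT
vaddr=243: (7,2) in TLB -> HIT

Answer: MISS HIT HIT HIT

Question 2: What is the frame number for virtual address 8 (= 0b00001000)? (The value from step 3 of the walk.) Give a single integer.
Answer: 72

Derivation:
vaddr = 8: l1_idx=0, l2_idx=1
L1[0] = 0; L2[0][1] = 72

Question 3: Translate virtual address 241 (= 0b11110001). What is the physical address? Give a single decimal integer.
vaddr = 241 = 0b11110001
Split: l1_idx=7, l2_idx=2, offset=1
L1[7] = 1
L2[1][2] = 23
paddr = 23 * 8 + 1 = 185

Answer: 185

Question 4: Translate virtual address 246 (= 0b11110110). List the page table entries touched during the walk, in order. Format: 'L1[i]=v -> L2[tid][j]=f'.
vaddr = 246 = 0b11110110
Split: l1_idx=7, l2_idx=2, offset=6

Answer: L1[7]=1 -> L2[1][2]=23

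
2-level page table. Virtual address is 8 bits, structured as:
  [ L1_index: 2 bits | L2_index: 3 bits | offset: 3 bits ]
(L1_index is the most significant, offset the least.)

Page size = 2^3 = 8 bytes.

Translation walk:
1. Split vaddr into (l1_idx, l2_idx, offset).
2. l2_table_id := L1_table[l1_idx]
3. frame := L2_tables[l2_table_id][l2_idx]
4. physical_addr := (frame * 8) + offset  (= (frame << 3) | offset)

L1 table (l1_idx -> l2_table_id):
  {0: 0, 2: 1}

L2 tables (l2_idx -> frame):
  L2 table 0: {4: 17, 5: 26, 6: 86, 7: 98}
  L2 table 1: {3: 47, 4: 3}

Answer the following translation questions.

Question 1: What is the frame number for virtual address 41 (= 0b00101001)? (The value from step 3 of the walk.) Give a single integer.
Answer: 26

Derivation:
vaddr = 41: l1_idx=0, l2_idx=5
L1[0] = 0; L2[0][5] = 26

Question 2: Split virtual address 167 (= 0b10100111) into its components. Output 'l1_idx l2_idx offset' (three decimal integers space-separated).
vaddr = 167 = 0b10100111
  top 2 bits -> l1_idx = 2
  next 3 bits -> l2_idx = 4
  bottom 3 bits -> offset = 7

Answer: 2 4 7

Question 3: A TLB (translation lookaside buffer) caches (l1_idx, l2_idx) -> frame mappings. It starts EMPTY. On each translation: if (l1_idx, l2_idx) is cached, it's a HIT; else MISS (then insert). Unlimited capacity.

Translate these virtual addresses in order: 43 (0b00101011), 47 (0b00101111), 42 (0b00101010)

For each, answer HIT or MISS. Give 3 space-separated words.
vaddr=43: (0,5) not in TLB -> MISS, insert
vaddr=47: (0,5) in TLB -> HIT
vaddr=42: (0,5) in TLB -> HIT

Answer: MISS HIT HIT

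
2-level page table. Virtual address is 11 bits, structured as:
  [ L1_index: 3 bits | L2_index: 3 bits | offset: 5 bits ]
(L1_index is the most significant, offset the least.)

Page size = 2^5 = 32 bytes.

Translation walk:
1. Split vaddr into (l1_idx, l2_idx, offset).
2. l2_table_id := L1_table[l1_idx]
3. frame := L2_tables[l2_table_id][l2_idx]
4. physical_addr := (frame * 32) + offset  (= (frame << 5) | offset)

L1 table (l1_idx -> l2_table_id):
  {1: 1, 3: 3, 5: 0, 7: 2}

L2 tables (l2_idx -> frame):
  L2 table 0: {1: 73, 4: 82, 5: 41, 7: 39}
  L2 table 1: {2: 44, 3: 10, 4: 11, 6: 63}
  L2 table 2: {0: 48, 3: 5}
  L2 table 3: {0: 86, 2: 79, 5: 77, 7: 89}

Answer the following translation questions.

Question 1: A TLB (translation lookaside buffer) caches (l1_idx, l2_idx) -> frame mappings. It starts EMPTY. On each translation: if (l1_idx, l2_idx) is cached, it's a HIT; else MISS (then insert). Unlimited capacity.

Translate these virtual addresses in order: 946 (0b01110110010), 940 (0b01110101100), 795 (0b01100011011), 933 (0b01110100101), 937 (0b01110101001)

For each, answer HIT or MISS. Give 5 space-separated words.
Answer: MISS HIT MISS HIT HIT

Derivation:
vaddr=946: (3,5) not in TLB -> MISS, insert
vaddr=940: (3,5) in TLB -> HIT
vaddr=795: (3,0) not in TLB -> MISS, insert
vaddr=933: (3,5) in TLB -> HIT
vaddr=937: (3,5) in TLB -> HIT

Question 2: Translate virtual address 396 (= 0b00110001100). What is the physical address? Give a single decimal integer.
Answer: 364

Derivation:
vaddr = 396 = 0b00110001100
Split: l1_idx=1, l2_idx=4, offset=12
L1[1] = 1
L2[1][4] = 11
paddr = 11 * 32 + 12 = 364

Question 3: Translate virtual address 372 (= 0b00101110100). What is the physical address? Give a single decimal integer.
Answer: 340

Derivation:
vaddr = 372 = 0b00101110100
Split: l1_idx=1, l2_idx=3, offset=20
L1[1] = 1
L2[1][3] = 10
paddr = 10 * 32 + 20 = 340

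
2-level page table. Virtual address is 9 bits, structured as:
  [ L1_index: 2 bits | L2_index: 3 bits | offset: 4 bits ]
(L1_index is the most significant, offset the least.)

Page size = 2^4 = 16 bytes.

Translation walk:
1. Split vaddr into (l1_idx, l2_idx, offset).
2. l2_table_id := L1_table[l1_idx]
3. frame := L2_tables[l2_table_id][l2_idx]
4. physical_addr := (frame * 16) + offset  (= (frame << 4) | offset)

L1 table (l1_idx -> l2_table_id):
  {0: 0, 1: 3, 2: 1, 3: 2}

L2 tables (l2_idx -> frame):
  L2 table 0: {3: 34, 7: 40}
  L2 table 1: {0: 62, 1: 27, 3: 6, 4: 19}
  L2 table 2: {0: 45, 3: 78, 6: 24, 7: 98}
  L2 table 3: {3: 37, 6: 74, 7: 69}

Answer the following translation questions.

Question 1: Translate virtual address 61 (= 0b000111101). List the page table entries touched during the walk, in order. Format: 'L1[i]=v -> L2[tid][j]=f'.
vaddr = 61 = 0b000111101
Split: l1_idx=0, l2_idx=3, offset=13

Answer: L1[0]=0 -> L2[0][3]=34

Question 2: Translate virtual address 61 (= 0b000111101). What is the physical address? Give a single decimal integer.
vaddr = 61 = 0b000111101
Split: l1_idx=0, l2_idx=3, offset=13
L1[0] = 0
L2[0][3] = 34
paddr = 34 * 16 + 13 = 557

Answer: 557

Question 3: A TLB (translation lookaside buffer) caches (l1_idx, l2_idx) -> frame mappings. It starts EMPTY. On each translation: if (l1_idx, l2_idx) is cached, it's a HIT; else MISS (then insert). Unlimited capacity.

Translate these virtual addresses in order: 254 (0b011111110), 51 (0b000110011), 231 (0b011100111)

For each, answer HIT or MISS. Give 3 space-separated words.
vaddr=254: (1,7) not in TLB -> MISS, insert
vaddr=51: (0,3) not in TLB -> MISS, insert
vaddr=231: (1,6) not in TLB -> MISS, insert

Answer: MISS MISS MISS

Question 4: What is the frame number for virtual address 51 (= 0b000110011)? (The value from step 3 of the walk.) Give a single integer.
Answer: 34

Derivation:
vaddr = 51: l1_idx=0, l2_idx=3
L1[0] = 0; L2[0][3] = 34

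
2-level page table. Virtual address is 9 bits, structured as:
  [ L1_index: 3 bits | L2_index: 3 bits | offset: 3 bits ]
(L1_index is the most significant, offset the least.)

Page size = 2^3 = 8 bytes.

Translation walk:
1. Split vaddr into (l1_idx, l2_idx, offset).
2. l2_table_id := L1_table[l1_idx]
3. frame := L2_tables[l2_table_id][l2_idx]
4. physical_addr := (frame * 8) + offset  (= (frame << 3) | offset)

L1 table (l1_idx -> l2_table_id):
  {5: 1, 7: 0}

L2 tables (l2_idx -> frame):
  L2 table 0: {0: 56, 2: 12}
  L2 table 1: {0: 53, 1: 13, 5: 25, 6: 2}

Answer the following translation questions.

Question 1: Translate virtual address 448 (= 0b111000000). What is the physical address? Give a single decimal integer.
Answer: 448

Derivation:
vaddr = 448 = 0b111000000
Split: l1_idx=7, l2_idx=0, offset=0
L1[7] = 0
L2[0][0] = 56
paddr = 56 * 8 + 0 = 448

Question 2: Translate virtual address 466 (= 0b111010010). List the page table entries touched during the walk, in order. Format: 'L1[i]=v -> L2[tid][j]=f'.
Answer: L1[7]=0 -> L2[0][2]=12

Derivation:
vaddr = 466 = 0b111010010
Split: l1_idx=7, l2_idx=2, offset=2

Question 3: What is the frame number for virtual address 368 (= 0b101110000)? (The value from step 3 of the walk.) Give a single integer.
Answer: 2

Derivation:
vaddr = 368: l1_idx=5, l2_idx=6
L1[5] = 1; L2[1][6] = 2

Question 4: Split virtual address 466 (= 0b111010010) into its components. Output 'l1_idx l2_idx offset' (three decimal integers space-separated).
Answer: 7 2 2

Derivation:
vaddr = 466 = 0b111010010
  top 3 bits -> l1_idx = 7
  next 3 bits -> l2_idx = 2
  bottom 3 bits -> offset = 2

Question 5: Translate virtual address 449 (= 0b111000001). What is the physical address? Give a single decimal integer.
Answer: 449

Derivation:
vaddr = 449 = 0b111000001
Split: l1_idx=7, l2_idx=0, offset=1
L1[7] = 0
L2[0][0] = 56
paddr = 56 * 8 + 1 = 449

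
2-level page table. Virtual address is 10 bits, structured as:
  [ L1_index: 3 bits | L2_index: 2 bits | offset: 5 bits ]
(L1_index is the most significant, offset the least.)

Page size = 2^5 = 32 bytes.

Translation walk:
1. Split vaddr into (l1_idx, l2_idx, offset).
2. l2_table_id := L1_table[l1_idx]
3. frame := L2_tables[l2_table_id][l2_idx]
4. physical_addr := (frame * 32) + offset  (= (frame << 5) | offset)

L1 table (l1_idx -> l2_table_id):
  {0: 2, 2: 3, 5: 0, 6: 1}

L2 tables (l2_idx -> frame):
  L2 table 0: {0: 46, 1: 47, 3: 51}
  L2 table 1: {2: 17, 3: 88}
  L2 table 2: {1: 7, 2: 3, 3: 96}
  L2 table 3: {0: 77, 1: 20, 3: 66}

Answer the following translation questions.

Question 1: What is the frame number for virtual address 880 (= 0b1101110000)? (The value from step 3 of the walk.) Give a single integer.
vaddr = 880: l1_idx=6, l2_idx=3
L1[6] = 1; L2[1][3] = 88

Answer: 88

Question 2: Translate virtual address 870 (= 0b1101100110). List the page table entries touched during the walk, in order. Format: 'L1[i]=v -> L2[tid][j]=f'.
Answer: L1[6]=1 -> L2[1][3]=88

Derivation:
vaddr = 870 = 0b1101100110
Split: l1_idx=6, l2_idx=3, offset=6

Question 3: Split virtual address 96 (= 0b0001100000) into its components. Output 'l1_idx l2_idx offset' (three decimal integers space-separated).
Answer: 0 3 0

Derivation:
vaddr = 96 = 0b0001100000
  top 3 bits -> l1_idx = 0
  next 2 bits -> l2_idx = 3
  bottom 5 bits -> offset = 0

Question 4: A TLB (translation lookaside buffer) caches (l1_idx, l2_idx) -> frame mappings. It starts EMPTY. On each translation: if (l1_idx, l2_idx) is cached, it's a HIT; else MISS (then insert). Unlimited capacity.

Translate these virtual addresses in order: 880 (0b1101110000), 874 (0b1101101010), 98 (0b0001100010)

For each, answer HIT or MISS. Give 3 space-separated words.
Answer: MISS HIT MISS

Derivation:
vaddr=880: (6,3) not in TLB -> MISS, insert
vaddr=874: (6,3) in TLB -> HIT
vaddr=98: (0,3) not in TLB -> MISS, insert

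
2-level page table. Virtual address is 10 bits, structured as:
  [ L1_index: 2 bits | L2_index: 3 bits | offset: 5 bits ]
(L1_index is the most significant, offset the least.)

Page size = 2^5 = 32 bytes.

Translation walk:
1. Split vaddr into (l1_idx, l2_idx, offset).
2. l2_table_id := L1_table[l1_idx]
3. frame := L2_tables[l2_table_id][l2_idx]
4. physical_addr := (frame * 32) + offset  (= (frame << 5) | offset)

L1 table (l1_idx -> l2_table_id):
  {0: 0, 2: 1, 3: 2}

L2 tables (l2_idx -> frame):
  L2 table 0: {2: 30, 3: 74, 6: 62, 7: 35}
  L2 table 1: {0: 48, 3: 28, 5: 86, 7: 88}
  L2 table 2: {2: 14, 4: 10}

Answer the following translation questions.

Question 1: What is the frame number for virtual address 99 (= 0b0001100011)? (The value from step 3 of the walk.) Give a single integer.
Answer: 74

Derivation:
vaddr = 99: l1_idx=0, l2_idx=3
L1[0] = 0; L2[0][3] = 74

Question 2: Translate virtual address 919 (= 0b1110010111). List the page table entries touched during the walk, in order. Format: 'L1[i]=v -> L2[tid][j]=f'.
Answer: L1[3]=2 -> L2[2][4]=10

Derivation:
vaddr = 919 = 0b1110010111
Split: l1_idx=3, l2_idx=4, offset=23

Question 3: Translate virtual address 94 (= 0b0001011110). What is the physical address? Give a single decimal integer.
vaddr = 94 = 0b0001011110
Split: l1_idx=0, l2_idx=2, offset=30
L1[0] = 0
L2[0][2] = 30
paddr = 30 * 32 + 30 = 990

Answer: 990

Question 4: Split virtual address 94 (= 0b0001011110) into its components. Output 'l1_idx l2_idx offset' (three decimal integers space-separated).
Answer: 0 2 30

Derivation:
vaddr = 94 = 0b0001011110
  top 2 bits -> l1_idx = 0
  next 3 bits -> l2_idx = 2
  bottom 5 bits -> offset = 30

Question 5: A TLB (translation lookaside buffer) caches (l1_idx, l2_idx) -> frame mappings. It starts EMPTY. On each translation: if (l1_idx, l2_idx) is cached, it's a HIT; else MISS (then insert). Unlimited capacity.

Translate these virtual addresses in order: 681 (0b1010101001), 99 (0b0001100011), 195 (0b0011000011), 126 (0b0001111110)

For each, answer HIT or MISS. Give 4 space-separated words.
Answer: MISS MISS MISS HIT

Derivation:
vaddr=681: (2,5) not in TLB -> MISS, insert
vaddr=99: (0,3) not in TLB -> MISS, insert
vaddr=195: (0,6) not in TLB -> MISS, insert
vaddr=126: (0,3) in TLB -> HIT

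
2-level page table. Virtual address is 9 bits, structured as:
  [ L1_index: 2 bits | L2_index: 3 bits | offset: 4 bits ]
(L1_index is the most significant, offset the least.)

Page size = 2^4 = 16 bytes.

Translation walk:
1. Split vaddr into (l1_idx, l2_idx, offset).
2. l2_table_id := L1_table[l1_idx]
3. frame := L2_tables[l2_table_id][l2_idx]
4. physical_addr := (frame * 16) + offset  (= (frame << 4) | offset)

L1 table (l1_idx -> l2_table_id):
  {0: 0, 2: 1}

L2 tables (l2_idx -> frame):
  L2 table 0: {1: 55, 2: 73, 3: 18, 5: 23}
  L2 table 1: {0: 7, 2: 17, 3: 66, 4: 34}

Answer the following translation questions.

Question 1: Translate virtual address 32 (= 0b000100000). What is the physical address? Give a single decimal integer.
Answer: 1168

Derivation:
vaddr = 32 = 0b000100000
Split: l1_idx=0, l2_idx=2, offset=0
L1[0] = 0
L2[0][2] = 73
paddr = 73 * 16 + 0 = 1168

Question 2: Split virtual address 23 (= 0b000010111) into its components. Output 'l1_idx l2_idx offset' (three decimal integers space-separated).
Answer: 0 1 7

Derivation:
vaddr = 23 = 0b000010111
  top 2 bits -> l1_idx = 0
  next 3 bits -> l2_idx = 1
  bottom 4 bits -> offset = 7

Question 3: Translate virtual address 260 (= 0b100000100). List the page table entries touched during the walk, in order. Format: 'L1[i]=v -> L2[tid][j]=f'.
vaddr = 260 = 0b100000100
Split: l1_idx=2, l2_idx=0, offset=4

Answer: L1[2]=1 -> L2[1][0]=7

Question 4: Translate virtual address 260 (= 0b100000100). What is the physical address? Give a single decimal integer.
vaddr = 260 = 0b100000100
Split: l1_idx=2, l2_idx=0, offset=4
L1[2] = 1
L2[1][0] = 7
paddr = 7 * 16 + 4 = 116

Answer: 116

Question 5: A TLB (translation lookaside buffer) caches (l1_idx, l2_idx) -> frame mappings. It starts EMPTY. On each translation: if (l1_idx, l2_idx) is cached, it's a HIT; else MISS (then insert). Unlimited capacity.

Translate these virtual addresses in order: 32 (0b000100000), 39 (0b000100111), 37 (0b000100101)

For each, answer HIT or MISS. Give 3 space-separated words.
vaddr=32: (0,2) not in TLB -> MISS, insert
vaddr=39: (0,2) in TLB -> HIT
vaddr=37: (0,2) in TLB -> HIT

Answer: MISS HIT HIT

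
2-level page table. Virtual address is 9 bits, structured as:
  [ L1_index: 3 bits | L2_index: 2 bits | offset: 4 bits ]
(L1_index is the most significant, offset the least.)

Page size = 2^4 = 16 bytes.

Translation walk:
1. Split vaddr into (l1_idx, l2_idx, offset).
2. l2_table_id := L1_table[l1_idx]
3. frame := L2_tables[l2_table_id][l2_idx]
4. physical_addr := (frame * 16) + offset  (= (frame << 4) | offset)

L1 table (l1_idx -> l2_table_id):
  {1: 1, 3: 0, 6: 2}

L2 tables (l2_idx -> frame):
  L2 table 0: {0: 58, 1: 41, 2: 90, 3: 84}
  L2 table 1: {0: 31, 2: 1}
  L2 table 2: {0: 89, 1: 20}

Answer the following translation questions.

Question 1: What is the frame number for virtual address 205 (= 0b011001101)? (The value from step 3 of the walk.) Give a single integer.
vaddr = 205: l1_idx=3, l2_idx=0
L1[3] = 0; L2[0][0] = 58

Answer: 58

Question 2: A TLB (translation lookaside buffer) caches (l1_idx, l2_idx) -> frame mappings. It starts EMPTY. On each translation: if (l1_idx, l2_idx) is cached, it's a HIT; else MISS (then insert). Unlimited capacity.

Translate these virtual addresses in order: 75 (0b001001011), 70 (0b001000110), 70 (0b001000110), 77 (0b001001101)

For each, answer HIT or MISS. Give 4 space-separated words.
Answer: MISS HIT HIT HIT

Derivation:
vaddr=75: (1,0) not in TLB -> MISS, insert
vaddr=70: (1,0) in TLB -> HIT
vaddr=70: (1,0) in TLB -> HIT
vaddr=77: (1,0) in TLB -> HIT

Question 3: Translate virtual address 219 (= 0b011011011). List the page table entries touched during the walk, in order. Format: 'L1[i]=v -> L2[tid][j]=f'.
Answer: L1[3]=0 -> L2[0][1]=41

Derivation:
vaddr = 219 = 0b011011011
Split: l1_idx=3, l2_idx=1, offset=11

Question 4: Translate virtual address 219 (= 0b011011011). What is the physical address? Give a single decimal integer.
vaddr = 219 = 0b011011011
Split: l1_idx=3, l2_idx=1, offset=11
L1[3] = 0
L2[0][1] = 41
paddr = 41 * 16 + 11 = 667

Answer: 667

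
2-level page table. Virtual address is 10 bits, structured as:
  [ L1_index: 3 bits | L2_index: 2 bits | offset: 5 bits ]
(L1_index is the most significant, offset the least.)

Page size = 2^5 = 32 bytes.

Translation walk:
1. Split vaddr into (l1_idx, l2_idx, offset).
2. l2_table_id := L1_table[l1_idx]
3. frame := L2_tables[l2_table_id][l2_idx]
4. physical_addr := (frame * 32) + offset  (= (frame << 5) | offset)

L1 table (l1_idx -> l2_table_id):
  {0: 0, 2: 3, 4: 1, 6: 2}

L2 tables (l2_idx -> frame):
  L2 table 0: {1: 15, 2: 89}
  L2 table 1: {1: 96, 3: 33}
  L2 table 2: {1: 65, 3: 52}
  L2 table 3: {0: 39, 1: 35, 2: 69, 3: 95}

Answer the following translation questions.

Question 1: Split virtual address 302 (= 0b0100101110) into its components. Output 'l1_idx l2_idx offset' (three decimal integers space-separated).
Answer: 2 1 14

Derivation:
vaddr = 302 = 0b0100101110
  top 3 bits -> l1_idx = 2
  next 2 bits -> l2_idx = 1
  bottom 5 bits -> offset = 14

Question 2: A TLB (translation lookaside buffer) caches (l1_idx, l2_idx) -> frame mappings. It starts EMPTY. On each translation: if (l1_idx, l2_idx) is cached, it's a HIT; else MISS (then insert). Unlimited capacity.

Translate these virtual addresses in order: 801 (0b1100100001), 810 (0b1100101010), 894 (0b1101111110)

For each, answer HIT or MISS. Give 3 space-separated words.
Answer: MISS HIT MISS

Derivation:
vaddr=801: (6,1) not in TLB -> MISS, insert
vaddr=810: (6,1) in TLB -> HIT
vaddr=894: (6,3) not in TLB -> MISS, insert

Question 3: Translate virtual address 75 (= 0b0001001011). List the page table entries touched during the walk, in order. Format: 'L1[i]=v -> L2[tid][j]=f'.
Answer: L1[0]=0 -> L2[0][2]=89

Derivation:
vaddr = 75 = 0b0001001011
Split: l1_idx=0, l2_idx=2, offset=11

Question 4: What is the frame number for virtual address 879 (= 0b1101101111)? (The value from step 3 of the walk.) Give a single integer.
vaddr = 879: l1_idx=6, l2_idx=3
L1[6] = 2; L2[2][3] = 52

Answer: 52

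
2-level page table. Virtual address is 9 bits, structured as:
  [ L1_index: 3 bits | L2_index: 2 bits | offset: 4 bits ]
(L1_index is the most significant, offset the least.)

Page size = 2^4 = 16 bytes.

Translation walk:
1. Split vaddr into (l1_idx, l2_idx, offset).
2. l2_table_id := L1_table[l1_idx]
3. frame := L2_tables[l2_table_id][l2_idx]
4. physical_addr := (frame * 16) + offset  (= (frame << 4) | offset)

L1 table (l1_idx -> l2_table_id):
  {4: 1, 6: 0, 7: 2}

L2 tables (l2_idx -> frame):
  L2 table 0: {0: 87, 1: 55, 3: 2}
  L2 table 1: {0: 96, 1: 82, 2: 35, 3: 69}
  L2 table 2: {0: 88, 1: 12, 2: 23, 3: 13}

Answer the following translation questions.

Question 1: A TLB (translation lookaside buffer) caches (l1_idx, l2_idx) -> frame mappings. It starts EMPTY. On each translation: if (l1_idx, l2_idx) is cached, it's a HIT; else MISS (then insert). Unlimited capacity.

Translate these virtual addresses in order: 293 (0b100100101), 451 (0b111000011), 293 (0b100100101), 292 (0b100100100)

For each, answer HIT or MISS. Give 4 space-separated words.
vaddr=293: (4,2) not in TLB -> MISS, insert
vaddr=451: (7,0) not in TLB -> MISS, insert
vaddr=293: (4,2) in TLB -> HIT
vaddr=292: (4,2) in TLB -> HIT

Answer: MISS MISS HIT HIT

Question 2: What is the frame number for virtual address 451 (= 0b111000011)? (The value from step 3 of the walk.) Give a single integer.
vaddr = 451: l1_idx=7, l2_idx=0
L1[7] = 2; L2[2][0] = 88

Answer: 88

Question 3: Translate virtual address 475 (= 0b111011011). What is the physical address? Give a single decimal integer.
Answer: 203

Derivation:
vaddr = 475 = 0b111011011
Split: l1_idx=7, l2_idx=1, offset=11
L1[7] = 2
L2[2][1] = 12
paddr = 12 * 16 + 11 = 203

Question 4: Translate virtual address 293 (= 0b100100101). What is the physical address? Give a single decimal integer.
vaddr = 293 = 0b100100101
Split: l1_idx=4, l2_idx=2, offset=5
L1[4] = 1
L2[1][2] = 35
paddr = 35 * 16 + 5 = 565

Answer: 565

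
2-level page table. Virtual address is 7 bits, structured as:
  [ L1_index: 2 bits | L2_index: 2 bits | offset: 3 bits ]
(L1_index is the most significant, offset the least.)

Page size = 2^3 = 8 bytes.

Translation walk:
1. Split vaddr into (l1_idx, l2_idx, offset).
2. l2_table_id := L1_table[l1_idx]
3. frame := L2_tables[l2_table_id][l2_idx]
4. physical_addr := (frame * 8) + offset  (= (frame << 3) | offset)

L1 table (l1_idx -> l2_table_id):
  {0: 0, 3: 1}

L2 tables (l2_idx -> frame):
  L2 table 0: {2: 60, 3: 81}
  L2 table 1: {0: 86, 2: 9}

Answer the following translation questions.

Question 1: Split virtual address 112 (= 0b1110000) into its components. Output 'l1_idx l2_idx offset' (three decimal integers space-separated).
Answer: 3 2 0

Derivation:
vaddr = 112 = 0b1110000
  top 2 bits -> l1_idx = 3
  next 2 bits -> l2_idx = 2
  bottom 3 bits -> offset = 0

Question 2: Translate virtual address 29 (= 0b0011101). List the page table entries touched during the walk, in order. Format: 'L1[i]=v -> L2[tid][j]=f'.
vaddr = 29 = 0b0011101
Split: l1_idx=0, l2_idx=3, offset=5

Answer: L1[0]=0 -> L2[0][3]=81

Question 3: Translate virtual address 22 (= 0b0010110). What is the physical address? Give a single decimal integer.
vaddr = 22 = 0b0010110
Split: l1_idx=0, l2_idx=2, offset=6
L1[0] = 0
L2[0][2] = 60
paddr = 60 * 8 + 6 = 486

Answer: 486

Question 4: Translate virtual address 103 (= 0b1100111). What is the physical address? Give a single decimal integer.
Answer: 695

Derivation:
vaddr = 103 = 0b1100111
Split: l1_idx=3, l2_idx=0, offset=7
L1[3] = 1
L2[1][0] = 86
paddr = 86 * 8 + 7 = 695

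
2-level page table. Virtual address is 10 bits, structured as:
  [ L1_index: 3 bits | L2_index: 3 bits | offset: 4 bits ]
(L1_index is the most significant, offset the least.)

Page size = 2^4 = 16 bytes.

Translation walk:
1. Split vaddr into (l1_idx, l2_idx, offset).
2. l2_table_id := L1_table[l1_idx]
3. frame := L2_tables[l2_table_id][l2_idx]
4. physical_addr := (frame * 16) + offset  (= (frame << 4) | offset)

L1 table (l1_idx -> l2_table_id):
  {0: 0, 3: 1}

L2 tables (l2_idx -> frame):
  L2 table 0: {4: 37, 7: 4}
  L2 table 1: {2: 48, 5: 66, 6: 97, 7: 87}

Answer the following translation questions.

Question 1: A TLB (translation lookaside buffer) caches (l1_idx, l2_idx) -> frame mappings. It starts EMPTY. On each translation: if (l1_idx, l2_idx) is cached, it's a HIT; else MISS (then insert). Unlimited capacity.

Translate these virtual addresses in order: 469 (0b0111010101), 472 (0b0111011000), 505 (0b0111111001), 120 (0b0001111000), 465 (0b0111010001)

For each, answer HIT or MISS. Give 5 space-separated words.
vaddr=469: (3,5) not in TLB -> MISS, insert
vaddr=472: (3,5) in TLB -> HIT
vaddr=505: (3,7) not in TLB -> MISS, insert
vaddr=120: (0,7) not in TLB -> MISS, insert
vaddr=465: (3,5) in TLB -> HIT

Answer: MISS HIT MISS MISS HIT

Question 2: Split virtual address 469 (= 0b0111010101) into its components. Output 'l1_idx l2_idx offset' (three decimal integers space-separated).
vaddr = 469 = 0b0111010101
  top 3 bits -> l1_idx = 3
  next 3 bits -> l2_idx = 5
  bottom 4 bits -> offset = 5

Answer: 3 5 5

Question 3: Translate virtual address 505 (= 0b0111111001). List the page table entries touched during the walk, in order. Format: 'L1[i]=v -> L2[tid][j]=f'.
Answer: L1[3]=1 -> L2[1][7]=87

Derivation:
vaddr = 505 = 0b0111111001
Split: l1_idx=3, l2_idx=7, offset=9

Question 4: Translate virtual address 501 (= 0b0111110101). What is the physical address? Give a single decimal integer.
vaddr = 501 = 0b0111110101
Split: l1_idx=3, l2_idx=7, offset=5
L1[3] = 1
L2[1][7] = 87
paddr = 87 * 16 + 5 = 1397

Answer: 1397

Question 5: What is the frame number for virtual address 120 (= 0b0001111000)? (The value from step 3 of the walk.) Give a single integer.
vaddr = 120: l1_idx=0, l2_idx=7
L1[0] = 0; L2[0][7] = 4

Answer: 4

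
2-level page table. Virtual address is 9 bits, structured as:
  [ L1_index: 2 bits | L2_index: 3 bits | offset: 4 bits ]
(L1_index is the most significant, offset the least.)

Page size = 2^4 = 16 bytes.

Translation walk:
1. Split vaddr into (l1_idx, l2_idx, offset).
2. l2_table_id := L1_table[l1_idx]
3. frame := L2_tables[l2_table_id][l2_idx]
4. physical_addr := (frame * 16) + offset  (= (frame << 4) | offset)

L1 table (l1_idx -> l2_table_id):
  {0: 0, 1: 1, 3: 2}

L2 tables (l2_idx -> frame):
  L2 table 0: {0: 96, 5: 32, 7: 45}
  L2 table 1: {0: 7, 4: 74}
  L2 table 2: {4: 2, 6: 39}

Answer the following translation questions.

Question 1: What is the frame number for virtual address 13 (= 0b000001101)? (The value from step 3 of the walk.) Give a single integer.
vaddr = 13: l1_idx=0, l2_idx=0
L1[0] = 0; L2[0][0] = 96

Answer: 96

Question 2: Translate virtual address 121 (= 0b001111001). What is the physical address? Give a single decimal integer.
vaddr = 121 = 0b001111001
Split: l1_idx=0, l2_idx=7, offset=9
L1[0] = 0
L2[0][7] = 45
paddr = 45 * 16 + 9 = 729

Answer: 729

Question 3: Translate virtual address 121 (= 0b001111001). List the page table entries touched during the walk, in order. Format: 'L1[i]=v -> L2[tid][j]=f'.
Answer: L1[0]=0 -> L2[0][7]=45

Derivation:
vaddr = 121 = 0b001111001
Split: l1_idx=0, l2_idx=7, offset=9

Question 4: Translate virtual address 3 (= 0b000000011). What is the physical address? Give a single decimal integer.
Answer: 1539

Derivation:
vaddr = 3 = 0b000000011
Split: l1_idx=0, l2_idx=0, offset=3
L1[0] = 0
L2[0][0] = 96
paddr = 96 * 16 + 3 = 1539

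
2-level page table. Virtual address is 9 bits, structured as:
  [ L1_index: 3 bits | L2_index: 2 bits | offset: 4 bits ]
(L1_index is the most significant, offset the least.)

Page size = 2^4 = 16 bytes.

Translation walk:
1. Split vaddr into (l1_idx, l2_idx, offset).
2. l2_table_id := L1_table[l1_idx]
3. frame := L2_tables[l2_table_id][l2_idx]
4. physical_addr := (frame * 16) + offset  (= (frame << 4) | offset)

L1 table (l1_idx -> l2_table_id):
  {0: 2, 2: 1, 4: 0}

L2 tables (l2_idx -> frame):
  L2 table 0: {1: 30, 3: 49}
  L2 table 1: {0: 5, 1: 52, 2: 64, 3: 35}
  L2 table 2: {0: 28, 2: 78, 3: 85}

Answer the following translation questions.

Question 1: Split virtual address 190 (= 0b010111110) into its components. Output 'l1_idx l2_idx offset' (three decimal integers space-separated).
vaddr = 190 = 0b010111110
  top 3 bits -> l1_idx = 2
  next 2 bits -> l2_idx = 3
  bottom 4 bits -> offset = 14

Answer: 2 3 14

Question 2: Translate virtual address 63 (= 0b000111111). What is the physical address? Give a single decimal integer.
vaddr = 63 = 0b000111111
Split: l1_idx=0, l2_idx=3, offset=15
L1[0] = 2
L2[2][3] = 85
paddr = 85 * 16 + 15 = 1375

Answer: 1375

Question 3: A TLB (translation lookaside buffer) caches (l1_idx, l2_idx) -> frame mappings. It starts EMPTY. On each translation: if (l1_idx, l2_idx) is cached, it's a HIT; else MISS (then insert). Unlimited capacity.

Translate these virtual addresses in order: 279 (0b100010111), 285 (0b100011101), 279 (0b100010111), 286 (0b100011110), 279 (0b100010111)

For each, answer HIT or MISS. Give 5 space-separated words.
vaddr=279: (4,1) not in TLB -> MISS, insert
vaddr=285: (4,1) in TLB -> HIT
vaddr=279: (4,1) in TLB -> HIT
vaddr=286: (4,1) in TLB -> HIT
vaddr=279: (4,1) in TLB -> HIT

Answer: MISS HIT HIT HIT HIT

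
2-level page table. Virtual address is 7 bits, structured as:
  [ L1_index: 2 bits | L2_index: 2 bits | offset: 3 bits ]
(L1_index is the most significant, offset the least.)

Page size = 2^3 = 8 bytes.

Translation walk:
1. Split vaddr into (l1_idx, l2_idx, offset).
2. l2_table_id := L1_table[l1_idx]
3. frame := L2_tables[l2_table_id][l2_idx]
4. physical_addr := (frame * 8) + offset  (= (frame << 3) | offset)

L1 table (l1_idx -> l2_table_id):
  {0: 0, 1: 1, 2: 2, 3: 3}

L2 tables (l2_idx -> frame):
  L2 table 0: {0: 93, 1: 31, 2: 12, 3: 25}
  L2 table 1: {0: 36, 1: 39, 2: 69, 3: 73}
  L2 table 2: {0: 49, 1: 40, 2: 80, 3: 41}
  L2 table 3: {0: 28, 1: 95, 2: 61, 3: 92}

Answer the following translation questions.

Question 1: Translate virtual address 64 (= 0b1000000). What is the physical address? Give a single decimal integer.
vaddr = 64 = 0b1000000
Split: l1_idx=2, l2_idx=0, offset=0
L1[2] = 2
L2[2][0] = 49
paddr = 49 * 8 + 0 = 392

Answer: 392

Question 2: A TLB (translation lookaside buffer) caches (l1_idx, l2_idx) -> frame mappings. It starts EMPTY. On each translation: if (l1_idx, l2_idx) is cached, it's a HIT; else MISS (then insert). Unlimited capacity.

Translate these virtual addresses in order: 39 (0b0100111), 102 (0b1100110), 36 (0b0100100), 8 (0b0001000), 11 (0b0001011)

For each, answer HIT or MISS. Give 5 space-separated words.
vaddr=39: (1,0) not in TLB -> MISS, insert
vaddr=102: (3,0) not in TLB -> MISS, insert
vaddr=36: (1,0) in TLB -> HIT
vaddr=8: (0,1) not in TLB -> MISS, insert
vaddr=11: (0,1) in TLB -> HIT

Answer: MISS MISS HIT MISS HIT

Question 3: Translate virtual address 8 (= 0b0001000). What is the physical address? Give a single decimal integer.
Answer: 248

Derivation:
vaddr = 8 = 0b0001000
Split: l1_idx=0, l2_idx=1, offset=0
L1[0] = 0
L2[0][1] = 31
paddr = 31 * 8 + 0 = 248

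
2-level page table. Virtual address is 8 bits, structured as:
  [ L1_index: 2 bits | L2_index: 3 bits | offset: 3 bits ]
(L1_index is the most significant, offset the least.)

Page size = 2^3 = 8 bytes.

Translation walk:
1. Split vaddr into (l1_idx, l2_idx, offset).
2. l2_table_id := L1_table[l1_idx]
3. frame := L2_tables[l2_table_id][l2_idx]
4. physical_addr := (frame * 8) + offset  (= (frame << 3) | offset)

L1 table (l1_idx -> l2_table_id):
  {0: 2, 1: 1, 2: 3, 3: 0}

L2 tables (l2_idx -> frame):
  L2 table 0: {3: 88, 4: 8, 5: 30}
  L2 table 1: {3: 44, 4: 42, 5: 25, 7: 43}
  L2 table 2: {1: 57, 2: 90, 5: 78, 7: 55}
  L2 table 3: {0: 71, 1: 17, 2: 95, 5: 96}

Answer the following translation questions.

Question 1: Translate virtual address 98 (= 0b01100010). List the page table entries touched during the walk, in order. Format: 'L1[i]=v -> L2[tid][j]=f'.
Answer: L1[1]=1 -> L2[1][4]=42

Derivation:
vaddr = 98 = 0b01100010
Split: l1_idx=1, l2_idx=4, offset=2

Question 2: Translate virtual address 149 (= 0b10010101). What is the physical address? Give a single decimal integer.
vaddr = 149 = 0b10010101
Split: l1_idx=2, l2_idx=2, offset=5
L1[2] = 3
L2[3][2] = 95
paddr = 95 * 8 + 5 = 765

Answer: 765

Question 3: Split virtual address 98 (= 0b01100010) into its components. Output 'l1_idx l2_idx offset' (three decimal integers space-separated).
Answer: 1 4 2

Derivation:
vaddr = 98 = 0b01100010
  top 2 bits -> l1_idx = 1
  next 3 bits -> l2_idx = 4
  bottom 3 bits -> offset = 2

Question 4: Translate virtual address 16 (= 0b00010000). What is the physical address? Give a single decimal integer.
vaddr = 16 = 0b00010000
Split: l1_idx=0, l2_idx=2, offset=0
L1[0] = 2
L2[2][2] = 90
paddr = 90 * 8 + 0 = 720

Answer: 720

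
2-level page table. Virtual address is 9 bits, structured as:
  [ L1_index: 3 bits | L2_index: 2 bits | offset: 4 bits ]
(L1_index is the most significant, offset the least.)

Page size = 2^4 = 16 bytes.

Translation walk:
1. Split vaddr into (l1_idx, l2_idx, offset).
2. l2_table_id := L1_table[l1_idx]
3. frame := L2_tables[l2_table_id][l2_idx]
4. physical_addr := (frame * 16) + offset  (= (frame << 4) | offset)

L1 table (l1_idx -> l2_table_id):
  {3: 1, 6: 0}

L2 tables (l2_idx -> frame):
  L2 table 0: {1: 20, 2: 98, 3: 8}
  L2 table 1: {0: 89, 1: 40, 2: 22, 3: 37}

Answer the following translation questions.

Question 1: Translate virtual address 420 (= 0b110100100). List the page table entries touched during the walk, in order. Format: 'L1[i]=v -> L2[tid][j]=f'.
vaddr = 420 = 0b110100100
Split: l1_idx=6, l2_idx=2, offset=4

Answer: L1[6]=0 -> L2[0][2]=98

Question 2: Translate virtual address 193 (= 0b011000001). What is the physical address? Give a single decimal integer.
Answer: 1425

Derivation:
vaddr = 193 = 0b011000001
Split: l1_idx=3, l2_idx=0, offset=1
L1[3] = 1
L2[1][0] = 89
paddr = 89 * 16 + 1 = 1425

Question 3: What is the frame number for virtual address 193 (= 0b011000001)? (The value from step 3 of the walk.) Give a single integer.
vaddr = 193: l1_idx=3, l2_idx=0
L1[3] = 1; L2[1][0] = 89

Answer: 89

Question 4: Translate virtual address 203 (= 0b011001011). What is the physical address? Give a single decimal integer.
Answer: 1435

Derivation:
vaddr = 203 = 0b011001011
Split: l1_idx=3, l2_idx=0, offset=11
L1[3] = 1
L2[1][0] = 89
paddr = 89 * 16 + 11 = 1435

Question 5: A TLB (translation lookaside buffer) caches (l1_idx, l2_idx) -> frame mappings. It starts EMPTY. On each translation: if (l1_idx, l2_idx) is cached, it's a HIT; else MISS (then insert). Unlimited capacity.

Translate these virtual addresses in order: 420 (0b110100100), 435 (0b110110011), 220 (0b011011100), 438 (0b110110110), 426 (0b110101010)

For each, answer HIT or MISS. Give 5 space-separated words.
Answer: MISS MISS MISS HIT HIT

Derivation:
vaddr=420: (6,2) not in TLB -> MISS, insert
vaddr=435: (6,3) not in TLB -> MISS, insert
vaddr=220: (3,1) not in TLB -> MISS, insert
vaddr=438: (6,3) in TLB -> HIT
vaddr=426: (6,2) in TLB -> HIT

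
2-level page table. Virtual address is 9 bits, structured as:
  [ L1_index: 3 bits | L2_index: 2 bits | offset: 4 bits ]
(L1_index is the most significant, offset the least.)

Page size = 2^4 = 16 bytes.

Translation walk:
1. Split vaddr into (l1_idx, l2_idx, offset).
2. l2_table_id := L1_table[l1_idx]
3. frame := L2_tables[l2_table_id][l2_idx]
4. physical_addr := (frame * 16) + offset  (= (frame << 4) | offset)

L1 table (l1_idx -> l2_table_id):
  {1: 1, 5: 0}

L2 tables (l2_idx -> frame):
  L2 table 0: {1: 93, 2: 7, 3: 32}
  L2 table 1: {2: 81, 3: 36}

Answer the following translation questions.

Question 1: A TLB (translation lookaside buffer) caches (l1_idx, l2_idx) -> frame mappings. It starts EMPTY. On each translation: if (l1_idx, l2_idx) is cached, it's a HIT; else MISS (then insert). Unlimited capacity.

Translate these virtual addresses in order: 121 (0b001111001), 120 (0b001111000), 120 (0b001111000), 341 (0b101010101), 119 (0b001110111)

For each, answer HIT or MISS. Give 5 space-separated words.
Answer: MISS HIT HIT MISS HIT

Derivation:
vaddr=121: (1,3) not in TLB -> MISS, insert
vaddr=120: (1,3) in TLB -> HIT
vaddr=120: (1,3) in TLB -> HIT
vaddr=341: (5,1) not in TLB -> MISS, insert
vaddr=119: (1,3) in TLB -> HIT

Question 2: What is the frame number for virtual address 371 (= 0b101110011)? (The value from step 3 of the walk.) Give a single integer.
vaddr = 371: l1_idx=5, l2_idx=3
L1[5] = 0; L2[0][3] = 32

Answer: 32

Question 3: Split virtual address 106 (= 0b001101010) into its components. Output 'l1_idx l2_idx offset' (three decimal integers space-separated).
Answer: 1 2 10

Derivation:
vaddr = 106 = 0b001101010
  top 3 bits -> l1_idx = 1
  next 2 bits -> l2_idx = 2
  bottom 4 bits -> offset = 10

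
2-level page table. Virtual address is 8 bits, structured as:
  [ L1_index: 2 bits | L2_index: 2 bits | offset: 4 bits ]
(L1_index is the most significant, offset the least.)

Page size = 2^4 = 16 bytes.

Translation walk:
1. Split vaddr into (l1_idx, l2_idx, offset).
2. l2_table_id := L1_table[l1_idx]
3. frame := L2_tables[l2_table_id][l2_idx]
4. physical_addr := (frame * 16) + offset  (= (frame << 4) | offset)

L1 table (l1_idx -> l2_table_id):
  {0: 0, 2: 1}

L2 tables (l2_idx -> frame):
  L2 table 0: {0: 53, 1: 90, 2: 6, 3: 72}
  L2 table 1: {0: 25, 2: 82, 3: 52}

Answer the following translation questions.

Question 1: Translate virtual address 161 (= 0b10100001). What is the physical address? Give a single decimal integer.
Answer: 1313

Derivation:
vaddr = 161 = 0b10100001
Split: l1_idx=2, l2_idx=2, offset=1
L1[2] = 1
L2[1][2] = 82
paddr = 82 * 16 + 1 = 1313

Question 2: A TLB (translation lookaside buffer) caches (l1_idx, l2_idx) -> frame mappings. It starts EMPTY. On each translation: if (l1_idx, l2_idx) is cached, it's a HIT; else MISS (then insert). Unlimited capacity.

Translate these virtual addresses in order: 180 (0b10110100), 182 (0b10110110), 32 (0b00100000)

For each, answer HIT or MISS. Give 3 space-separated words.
Answer: MISS HIT MISS

Derivation:
vaddr=180: (2,3) not in TLB -> MISS, insert
vaddr=182: (2,3) in TLB -> HIT
vaddr=32: (0,2) not in TLB -> MISS, insert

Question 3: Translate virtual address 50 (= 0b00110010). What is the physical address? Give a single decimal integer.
Answer: 1154

Derivation:
vaddr = 50 = 0b00110010
Split: l1_idx=0, l2_idx=3, offset=2
L1[0] = 0
L2[0][3] = 72
paddr = 72 * 16 + 2 = 1154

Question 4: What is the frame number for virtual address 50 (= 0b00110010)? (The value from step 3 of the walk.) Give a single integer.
Answer: 72

Derivation:
vaddr = 50: l1_idx=0, l2_idx=3
L1[0] = 0; L2[0][3] = 72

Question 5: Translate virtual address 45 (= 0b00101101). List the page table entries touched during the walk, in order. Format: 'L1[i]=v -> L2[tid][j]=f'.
vaddr = 45 = 0b00101101
Split: l1_idx=0, l2_idx=2, offset=13

Answer: L1[0]=0 -> L2[0][2]=6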